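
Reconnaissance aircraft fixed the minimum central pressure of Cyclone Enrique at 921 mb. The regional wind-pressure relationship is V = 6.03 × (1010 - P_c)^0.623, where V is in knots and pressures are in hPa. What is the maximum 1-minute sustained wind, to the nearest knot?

99 kt

ΔP = 1010 − 921 = 89 mb.
89^0.623 ≈ 16.386.
V ≈ 6.03 × 16.386 ≈ 98.8 kt.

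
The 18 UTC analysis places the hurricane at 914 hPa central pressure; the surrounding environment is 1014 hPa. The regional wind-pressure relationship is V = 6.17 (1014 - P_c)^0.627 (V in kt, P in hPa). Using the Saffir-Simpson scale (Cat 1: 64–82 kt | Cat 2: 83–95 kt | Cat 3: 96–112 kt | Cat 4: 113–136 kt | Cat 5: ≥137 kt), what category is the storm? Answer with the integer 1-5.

ΔP = 1014 − 914 = 100 hPa.
V ≈ 6.17 × 100^0.627 = 6.17 × 17.95 ≈ 111 kt.
111 kt falls in the Category 3 band.

3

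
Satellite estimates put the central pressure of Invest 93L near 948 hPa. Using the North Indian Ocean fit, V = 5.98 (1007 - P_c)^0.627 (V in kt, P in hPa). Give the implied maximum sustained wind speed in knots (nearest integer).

ΔP = 1007 − 948 = 59 hPa.
59^0.627 ≈ 12.892.
V ≈ 5.98 × 12.892 ≈ 77.1 kt.

77 kt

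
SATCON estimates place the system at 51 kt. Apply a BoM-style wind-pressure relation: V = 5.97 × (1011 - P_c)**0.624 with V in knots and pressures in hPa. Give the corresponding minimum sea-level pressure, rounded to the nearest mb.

ΔP = (V / 5.97)^(1/0.624) = (51/5.97)^1.603.
51/5.97 = 8.543; 8.543^1.603 ≈ 31.11 mb.
P_c = 1011 − 31.11 = 979.89 ≈ 980 mb.

980 mb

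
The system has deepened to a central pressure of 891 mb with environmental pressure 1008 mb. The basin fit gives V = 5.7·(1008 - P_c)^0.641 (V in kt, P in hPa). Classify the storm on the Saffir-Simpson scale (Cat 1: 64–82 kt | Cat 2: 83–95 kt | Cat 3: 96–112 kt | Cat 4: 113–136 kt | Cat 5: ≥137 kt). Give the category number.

4

ΔP = 1008 − 891 = 117 mb.
V ≈ 5.7 × 117^0.641 = 5.7 × 21.17 ≈ 121 kt.
121 kt falls in the Category 4 band.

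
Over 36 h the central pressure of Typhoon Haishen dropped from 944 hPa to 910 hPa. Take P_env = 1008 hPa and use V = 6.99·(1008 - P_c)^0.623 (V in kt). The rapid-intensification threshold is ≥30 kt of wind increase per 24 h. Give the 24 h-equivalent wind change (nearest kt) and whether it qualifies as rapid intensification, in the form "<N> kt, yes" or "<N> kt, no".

19 kt, no

V₁: ΔP = 64, V ≈ 6.99 × 64^0.623 ≈ 93.27 kt.
V₂: ΔP = 98, V ≈ 6.99 × 98^0.623 ≈ 121.62 kt.
ΔV over 36 h = 28.35 kt → 24 h equivalent = 28.35 × 24/36 ≈ 18.90 kt.
19 kt < 30 kt ⇒ not rapid intensification.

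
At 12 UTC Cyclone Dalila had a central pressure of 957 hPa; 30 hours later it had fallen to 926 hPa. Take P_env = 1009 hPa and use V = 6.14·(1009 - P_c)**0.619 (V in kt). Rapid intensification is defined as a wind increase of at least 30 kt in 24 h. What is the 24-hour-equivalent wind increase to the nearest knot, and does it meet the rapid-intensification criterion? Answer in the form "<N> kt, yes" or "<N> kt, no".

19 kt, no

V₁: ΔP = 52, V ≈ 6.14 × 52^0.619 ≈ 70.86 kt.
V₂: ΔP = 83, V ≈ 6.14 × 83^0.619 ≈ 94.64 kt.
ΔV over 30 h = 23.78 kt → 24 h equivalent = 23.78 × 24/30 ≈ 19.02 kt.
19 kt < 30 kt ⇒ not rapid intensification.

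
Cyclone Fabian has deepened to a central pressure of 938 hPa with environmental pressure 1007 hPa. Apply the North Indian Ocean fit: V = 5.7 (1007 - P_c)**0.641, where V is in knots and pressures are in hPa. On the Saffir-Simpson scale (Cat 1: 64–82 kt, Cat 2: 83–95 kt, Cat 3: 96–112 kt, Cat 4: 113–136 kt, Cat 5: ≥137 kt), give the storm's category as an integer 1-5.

ΔP = 1007 − 938 = 69 hPa.
V ≈ 5.7 × 69^0.641 = 5.7 × 15.09 ≈ 86 kt.
86 kt falls in the Category 2 band.

2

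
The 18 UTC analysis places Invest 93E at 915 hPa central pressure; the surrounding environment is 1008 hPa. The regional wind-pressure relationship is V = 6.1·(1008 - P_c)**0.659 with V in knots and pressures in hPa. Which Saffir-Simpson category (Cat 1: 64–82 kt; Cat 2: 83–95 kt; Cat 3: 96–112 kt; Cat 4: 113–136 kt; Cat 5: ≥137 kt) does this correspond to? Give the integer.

ΔP = 1008 − 915 = 93 hPa.
V ≈ 6.1 × 93^0.659 = 6.1 × 19.83 ≈ 121 kt.
121 kt falls in the Category 4 band.

4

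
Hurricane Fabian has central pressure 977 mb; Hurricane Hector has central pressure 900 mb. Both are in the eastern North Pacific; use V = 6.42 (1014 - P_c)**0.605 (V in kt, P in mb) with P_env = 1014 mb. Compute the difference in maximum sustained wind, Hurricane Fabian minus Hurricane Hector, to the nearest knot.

Hurricane Fabian: ΔP = 37; V ≈ 6.42 × 37^0.605 ≈ 57.06 kt.
Hurricane Hector: ΔP = 114; V ≈ 6.42 × 114^0.605 ≈ 112.71 kt.
Difference ≈ 57.06 − 112.71 = -55.65 → -56 kt.

-56 kt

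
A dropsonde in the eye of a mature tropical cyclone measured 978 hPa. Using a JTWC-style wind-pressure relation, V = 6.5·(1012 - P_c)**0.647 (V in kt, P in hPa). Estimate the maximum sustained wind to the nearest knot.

ΔP = 1012 − 978 = 34 hPa.
34^0.647 ≈ 9.792.
V ≈ 6.5 × 9.792 ≈ 63.6 kt.

64 kt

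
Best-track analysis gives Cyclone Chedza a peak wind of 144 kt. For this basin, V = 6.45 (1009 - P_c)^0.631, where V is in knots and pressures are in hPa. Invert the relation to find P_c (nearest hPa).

ΔP = (V / 6.45)^(1/0.631) = (144/6.45)^1.585.
144/6.45 = 22.326; 22.326^1.585 ≈ 137.27 hPa.
P_c = 1009 − 137.27 = 871.73 ≈ 872 hPa.

872 hPa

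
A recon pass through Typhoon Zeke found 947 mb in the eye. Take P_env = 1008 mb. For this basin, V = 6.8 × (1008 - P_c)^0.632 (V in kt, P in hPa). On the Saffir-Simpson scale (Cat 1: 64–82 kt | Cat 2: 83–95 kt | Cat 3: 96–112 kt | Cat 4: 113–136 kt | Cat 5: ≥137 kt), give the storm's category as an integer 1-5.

ΔP = 1008 − 947 = 61 mb.
V ≈ 6.8 × 61^0.632 = 6.8 × 13.44 ≈ 91 kt.
91 kt falls in the Category 2 band.

2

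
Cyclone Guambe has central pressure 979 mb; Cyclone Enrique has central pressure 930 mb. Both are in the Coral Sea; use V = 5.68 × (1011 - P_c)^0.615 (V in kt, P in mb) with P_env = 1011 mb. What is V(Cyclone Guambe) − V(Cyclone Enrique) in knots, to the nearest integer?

-37 kt

Cyclone Guambe: ΔP = 32; V ≈ 5.68 × 32^0.615 ≈ 47.86 kt.
Cyclone Enrique: ΔP = 81; V ≈ 5.68 × 81^0.615 ≈ 84.74 kt.
Difference ≈ 47.86 − 84.74 = -36.88 → -37 kt.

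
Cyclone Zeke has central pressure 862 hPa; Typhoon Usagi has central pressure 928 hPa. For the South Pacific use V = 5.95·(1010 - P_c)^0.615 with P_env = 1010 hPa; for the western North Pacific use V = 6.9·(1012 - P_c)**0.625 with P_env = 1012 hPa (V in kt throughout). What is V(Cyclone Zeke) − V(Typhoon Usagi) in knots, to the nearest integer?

19 kt

Cyclone Zeke: ΔP = 148; V ≈ 5.95 × 148^0.615 ≈ 128.60 kt.
Typhoon Usagi: ΔP = 84; V ≈ 6.9 × 84^0.625 ≈ 110.03 kt.
Difference ≈ 128.60 − 110.03 = 18.57 → 19 kt.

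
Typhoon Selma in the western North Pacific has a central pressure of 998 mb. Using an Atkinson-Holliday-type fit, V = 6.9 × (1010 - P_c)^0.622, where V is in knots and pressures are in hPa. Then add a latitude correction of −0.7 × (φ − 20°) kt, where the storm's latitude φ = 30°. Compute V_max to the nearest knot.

25 kt

ΔP = 1010 − 998 = 12 mb.
12^0.622 ≈ 4.691.
V ≈ 6.9 × 4.691 ≈ 32.4 kt.
Latitude correction: −0.7 × (30 − 20) = -7 kt.
Corrected V ≈ 25.4 kt → 25 kt.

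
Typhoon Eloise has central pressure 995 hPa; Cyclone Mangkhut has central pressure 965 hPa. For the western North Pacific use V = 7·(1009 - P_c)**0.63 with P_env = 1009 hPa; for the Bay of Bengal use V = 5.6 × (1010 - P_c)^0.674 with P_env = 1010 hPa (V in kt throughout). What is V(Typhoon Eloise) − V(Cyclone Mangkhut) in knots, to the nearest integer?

Typhoon Eloise: ΔP = 14; V ≈ 7 × 14^0.63 ≈ 36.91 kt.
Cyclone Mangkhut: ΔP = 45; V ≈ 5.6 × 45^0.674 ≈ 72.85 kt.
Difference ≈ 36.91 − 72.85 = -35.94 → -36 kt.

-36 kt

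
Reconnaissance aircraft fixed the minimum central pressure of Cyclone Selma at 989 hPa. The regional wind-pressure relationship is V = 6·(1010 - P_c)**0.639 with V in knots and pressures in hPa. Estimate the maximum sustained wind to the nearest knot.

42 kt

ΔP = 1010 − 989 = 21 hPa.
21^0.639 ≈ 6.997.
V ≈ 6 × 6.997 ≈ 42.0 kt.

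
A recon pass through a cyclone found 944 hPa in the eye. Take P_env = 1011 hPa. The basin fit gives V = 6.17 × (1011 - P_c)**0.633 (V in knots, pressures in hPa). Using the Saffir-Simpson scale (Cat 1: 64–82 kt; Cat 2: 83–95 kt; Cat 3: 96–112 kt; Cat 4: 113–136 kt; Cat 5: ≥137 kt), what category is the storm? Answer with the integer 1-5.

2

ΔP = 1011 − 944 = 67 hPa.
V ≈ 6.17 × 67^0.633 = 6.17 × 14.32 ≈ 88 kt.
88 kt falls in the Category 2 band.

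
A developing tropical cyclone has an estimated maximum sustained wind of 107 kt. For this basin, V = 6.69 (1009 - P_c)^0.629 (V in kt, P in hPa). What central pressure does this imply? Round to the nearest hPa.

927 hPa

ΔP = (V / 6.69)^(1/0.629) = (107/6.69)^1.590.
107/6.69 = 15.994; 15.994^1.590 ≈ 82.05 hPa.
P_c = 1009 − 82.05 = 926.95 ≈ 927 hPa.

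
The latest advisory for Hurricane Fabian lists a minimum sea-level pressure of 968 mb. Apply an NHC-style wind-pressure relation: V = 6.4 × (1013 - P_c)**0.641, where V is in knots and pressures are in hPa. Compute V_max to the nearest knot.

73 kt

ΔP = 1013 − 968 = 45 mb.
45^0.641 ≈ 11.474.
V ≈ 6.4 × 11.474 ≈ 73.4 kt.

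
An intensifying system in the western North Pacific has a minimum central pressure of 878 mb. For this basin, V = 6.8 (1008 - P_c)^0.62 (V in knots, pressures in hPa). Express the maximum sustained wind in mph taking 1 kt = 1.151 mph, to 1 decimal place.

ΔP = 1008 − 878 = 130 mb.
V ≈ 6.8 × 130^0.62 = 6.8 × 20.448 ≈ 139.044 kt.
139.044 × 1.151 ≈ 160.04 mph → 160.0 mph.

160.0 mph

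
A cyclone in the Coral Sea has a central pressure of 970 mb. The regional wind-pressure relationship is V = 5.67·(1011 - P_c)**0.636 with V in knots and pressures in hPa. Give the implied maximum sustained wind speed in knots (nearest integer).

60 kt

ΔP = 1011 − 970 = 41 mb.
41^0.636 ≈ 10.610.
V ≈ 5.67 × 10.610 ≈ 60.2 kt.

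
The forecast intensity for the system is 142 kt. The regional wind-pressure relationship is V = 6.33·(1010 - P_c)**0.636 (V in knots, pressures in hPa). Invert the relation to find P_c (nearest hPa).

877 hPa

ΔP = (V / 6.33)^(1/0.636) = (142/6.33)^1.572.
142/6.33 = 22.433; 22.433^1.572 ≈ 133.06 hPa.
P_c = 1010 − 133.06 = 876.94 ≈ 877 hPa.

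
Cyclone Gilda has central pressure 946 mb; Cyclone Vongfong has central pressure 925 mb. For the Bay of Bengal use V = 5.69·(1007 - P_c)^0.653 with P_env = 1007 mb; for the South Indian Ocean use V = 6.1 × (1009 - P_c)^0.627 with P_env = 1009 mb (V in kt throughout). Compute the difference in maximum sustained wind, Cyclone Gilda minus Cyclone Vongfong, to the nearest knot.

Cyclone Gilda: ΔP = 61; V ≈ 5.69 × 61^0.653 ≈ 83.36 kt.
Cyclone Vongfong: ΔP = 84; V ≈ 6.1 × 84^0.627 ≈ 98.14 kt.
Difference ≈ 83.36 − 98.14 = -14.78 → -15 kt.

-15 kt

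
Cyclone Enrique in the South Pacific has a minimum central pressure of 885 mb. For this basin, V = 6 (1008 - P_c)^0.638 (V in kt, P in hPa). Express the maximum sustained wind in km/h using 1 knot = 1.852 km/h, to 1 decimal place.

239.4 km/h

ΔP = 1008 − 885 = 123 mb.
V ≈ 6 × 123^0.638 = 6 × 21.546 ≈ 129.274 kt.
129.274 × 1.852 ≈ 239.42 km/h → 239.4 km/h.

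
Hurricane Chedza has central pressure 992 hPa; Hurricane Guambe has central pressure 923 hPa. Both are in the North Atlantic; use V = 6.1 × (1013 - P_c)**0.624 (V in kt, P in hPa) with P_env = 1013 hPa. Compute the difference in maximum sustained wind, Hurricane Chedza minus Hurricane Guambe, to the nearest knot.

Hurricane Chedza: ΔP = 21; V ≈ 6.1 × 21^0.624 ≈ 40.78 kt.
Hurricane Guambe: ΔP = 90; V ≈ 6.1 × 90^0.624 ≈ 101.11 kt.
Difference ≈ 40.78 − 101.11 = -60.33 → -60 kt.

-60 kt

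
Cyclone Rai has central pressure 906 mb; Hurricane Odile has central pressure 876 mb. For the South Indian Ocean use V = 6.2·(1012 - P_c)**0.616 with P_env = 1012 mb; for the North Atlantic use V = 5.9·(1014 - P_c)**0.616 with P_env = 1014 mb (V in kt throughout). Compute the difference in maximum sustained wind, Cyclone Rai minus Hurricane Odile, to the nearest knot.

Cyclone Rai: ΔP = 106; V ≈ 6.2 × 106^0.616 ≈ 109.64 kt.
Hurricane Odile: ΔP = 138; V ≈ 5.9 × 138^0.616 ≈ 122.75 kt.
Difference ≈ 109.64 − 122.75 = -13.11 → -13 kt.

-13 kt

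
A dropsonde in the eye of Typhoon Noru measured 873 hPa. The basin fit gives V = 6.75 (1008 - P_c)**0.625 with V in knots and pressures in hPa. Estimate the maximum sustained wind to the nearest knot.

145 kt

ΔP = 1008 − 873 = 135 hPa.
135^0.625 ≈ 21.452.
V ≈ 6.75 × 21.452 ≈ 144.8 kt.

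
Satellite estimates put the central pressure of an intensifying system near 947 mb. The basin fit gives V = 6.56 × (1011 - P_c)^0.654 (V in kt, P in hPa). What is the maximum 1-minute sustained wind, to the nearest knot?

100 kt

ΔP = 1011 − 947 = 64 mb.
64^0.654 ≈ 15.179.
V ≈ 6.56 × 15.179 ≈ 99.6 kt.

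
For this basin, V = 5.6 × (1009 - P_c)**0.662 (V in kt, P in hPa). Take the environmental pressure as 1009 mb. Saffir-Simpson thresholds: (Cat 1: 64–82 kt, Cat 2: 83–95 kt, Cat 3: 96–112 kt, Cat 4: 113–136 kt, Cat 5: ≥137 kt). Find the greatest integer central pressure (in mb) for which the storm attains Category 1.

Category 1 begins at V = 64 kt.
Required ΔP = (64/5.6)^(1/0.662) = 11.429^1.511 ≈ 39.64 mb.
P_c ≤ 1009 − 39.64 = 969.36, so the highest integer P_c is 969 mb.

969 mb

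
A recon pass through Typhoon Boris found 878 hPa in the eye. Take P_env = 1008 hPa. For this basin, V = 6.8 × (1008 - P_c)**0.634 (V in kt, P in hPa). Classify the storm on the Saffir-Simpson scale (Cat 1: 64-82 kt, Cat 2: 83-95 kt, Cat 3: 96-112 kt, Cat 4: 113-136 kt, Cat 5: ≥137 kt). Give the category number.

5

ΔP = 1008 − 878 = 130 hPa.
V ≈ 6.8 × 130^0.634 = 6.8 × 21.89 ≈ 149 kt.
149 kt falls in the Category 5 band.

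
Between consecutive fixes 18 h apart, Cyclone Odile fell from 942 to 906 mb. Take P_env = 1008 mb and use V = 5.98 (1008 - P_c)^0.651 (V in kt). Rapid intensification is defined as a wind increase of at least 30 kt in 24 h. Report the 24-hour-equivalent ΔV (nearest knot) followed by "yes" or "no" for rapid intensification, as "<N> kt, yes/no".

V₁: ΔP = 66, V ≈ 5.98 × 66^0.651 ≈ 91.46 kt.
V₂: ΔP = 102, V ≈ 5.98 × 102^0.651 ≈ 121.42 kt.
ΔV over 18 h = 29.96 kt → 24 h equivalent = 29.96 × 24/18 ≈ 39.95 kt.
40 kt ≥ 30 kt ⇒ rapid intensification.

40 kt, yes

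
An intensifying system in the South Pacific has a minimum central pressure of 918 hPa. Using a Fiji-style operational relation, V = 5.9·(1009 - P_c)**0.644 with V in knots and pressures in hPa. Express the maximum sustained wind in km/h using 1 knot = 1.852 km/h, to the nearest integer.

200 km/h

ΔP = 1009 − 918 = 91 hPa.
V ≈ 5.9 × 91^0.644 = 5.9 × 18.265 ≈ 107.764 kt.
107.764 × 1.852 ≈ 199.58 km/h → 200 km/h.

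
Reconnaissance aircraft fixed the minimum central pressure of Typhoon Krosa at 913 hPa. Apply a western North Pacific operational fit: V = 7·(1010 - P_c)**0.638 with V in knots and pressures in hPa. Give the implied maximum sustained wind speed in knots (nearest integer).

ΔP = 1010 − 913 = 97 hPa.
97^0.638 ≈ 18.517.
V ≈ 7 × 18.517 ≈ 129.6 kt.

130 kt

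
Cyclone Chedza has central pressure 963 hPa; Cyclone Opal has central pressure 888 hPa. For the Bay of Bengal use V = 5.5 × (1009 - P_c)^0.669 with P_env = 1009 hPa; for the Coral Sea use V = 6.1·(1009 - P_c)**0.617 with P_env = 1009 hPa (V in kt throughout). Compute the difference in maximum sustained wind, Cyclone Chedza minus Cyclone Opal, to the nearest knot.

-46 kt

Cyclone Chedza: ΔP = 46; V ≈ 5.5 × 46^0.669 ≈ 71.24 kt.
Cyclone Opal: ΔP = 121; V ≈ 6.1 × 121^0.617 ≈ 117.60 kt.
Difference ≈ 71.24 − 117.60 = -46.36 → -46 kt.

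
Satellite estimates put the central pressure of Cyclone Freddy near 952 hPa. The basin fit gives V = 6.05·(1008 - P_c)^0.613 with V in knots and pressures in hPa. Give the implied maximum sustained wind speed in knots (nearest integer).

71 kt

ΔP = 1008 − 952 = 56 hPa.
56^0.613 ≈ 11.793.
V ≈ 6.05 × 11.793 ≈ 71.4 kt.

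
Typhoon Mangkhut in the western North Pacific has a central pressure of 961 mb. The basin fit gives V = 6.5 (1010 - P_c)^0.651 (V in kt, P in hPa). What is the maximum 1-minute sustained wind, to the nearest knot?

ΔP = 1010 − 961 = 49 mb.
49^0.651 ≈ 12.598.
V ≈ 6.5 × 12.598 ≈ 81.9 kt.

82 kt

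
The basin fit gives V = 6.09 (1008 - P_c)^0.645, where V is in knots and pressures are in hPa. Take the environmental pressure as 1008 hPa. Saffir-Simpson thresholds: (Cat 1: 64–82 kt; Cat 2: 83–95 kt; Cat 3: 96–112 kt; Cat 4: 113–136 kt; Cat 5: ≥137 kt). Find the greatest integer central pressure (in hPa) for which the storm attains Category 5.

Category 5 begins at V = 137 kt.
Required ΔP = (137/6.09)^(1/0.645) = 22.496^1.550 ≈ 124.82 hPa.
P_c ≤ 1008 − 124.82 = 883.18, so the highest integer P_c is 883 hPa.

883 hPa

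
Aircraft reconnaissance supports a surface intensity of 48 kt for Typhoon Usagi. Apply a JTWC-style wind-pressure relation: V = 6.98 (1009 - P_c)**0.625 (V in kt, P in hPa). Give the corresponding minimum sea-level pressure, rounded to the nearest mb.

987 mb

ΔP = (V / 6.98)^(1/0.625) = (48/6.98)^1.600.
48/6.98 = 6.877; 6.877^1.600 ≈ 21.87 mb.
P_c = 1009 − 21.87 = 987.13 ≈ 987 mb.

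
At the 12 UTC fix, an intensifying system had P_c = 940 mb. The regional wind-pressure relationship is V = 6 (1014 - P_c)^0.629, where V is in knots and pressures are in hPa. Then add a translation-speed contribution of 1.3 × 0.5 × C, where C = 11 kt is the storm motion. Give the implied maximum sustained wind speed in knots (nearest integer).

97 kt

ΔP = 1014 − 940 = 74 mb.
74^0.629 ≈ 14.988.
V ≈ 6 × 14.988 ≈ 89.9 kt.
Translation term: 1.3 × 0.5 × 11 = 7.15 kt.
Corrected V ≈ 97.05 kt → 97 kt.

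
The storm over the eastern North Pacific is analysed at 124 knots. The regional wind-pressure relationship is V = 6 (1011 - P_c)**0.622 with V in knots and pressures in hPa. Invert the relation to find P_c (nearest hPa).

ΔP = (V / 6)^(1/0.622) = (124/6)^1.608.
124/6 = 20.667; 20.667^1.608 ≈ 130.19 hPa.
P_c = 1011 − 130.19 = 880.81 ≈ 881 hPa.

881 hPa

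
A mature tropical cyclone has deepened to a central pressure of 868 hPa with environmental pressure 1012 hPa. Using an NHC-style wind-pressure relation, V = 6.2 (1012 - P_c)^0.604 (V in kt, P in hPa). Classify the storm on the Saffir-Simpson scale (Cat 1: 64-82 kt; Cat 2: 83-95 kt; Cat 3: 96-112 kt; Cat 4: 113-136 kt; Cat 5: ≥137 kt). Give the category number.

ΔP = 1012 − 868 = 144 hPa.
V ≈ 6.2 × 144^0.604 = 6.2 × 20.12 ≈ 125 kt.
125 kt falls in the Category 4 band.

4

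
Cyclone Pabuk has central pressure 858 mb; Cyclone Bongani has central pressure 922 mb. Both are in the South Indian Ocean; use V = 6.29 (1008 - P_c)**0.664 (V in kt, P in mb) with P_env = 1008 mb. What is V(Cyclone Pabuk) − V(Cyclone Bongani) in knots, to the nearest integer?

54 kt

Cyclone Pabuk: ΔP = 150; V ≈ 6.29 × 150^0.664 ≈ 175.22 kt.
Cyclone Bongani: ΔP = 86; V ≈ 6.29 × 86^0.664 ≈ 121.10 kt.
Difference ≈ 175.22 − 121.10 = 54.12 → 54 kt.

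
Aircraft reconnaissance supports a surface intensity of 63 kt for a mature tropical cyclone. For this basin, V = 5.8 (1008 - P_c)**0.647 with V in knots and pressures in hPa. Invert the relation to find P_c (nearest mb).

ΔP = (V / 5.8)^(1/0.647) = (63/5.8)^1.546.
63/5.8 = 10.862; 10.862^1.546 ≈ 39.91 mb.
P_c = 1008 − 39.91 = 968.09 ≈ 968 mb.

968 mb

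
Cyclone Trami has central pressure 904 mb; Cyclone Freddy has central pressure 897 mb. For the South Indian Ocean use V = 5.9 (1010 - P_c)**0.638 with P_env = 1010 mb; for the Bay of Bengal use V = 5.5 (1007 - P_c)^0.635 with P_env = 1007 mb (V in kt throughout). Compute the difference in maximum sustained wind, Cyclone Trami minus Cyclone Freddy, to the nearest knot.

7 kt

Cyclone Trami: ΔP = 106; V ≈ 5.9 × 106^0.638 ≈ 115.61 kt.
Cyclone Freddy: ΔP = 110; V ≈ 5.5 × 110^0.635 ≈ 108.80 kt.
Difference ≈ 115.61 − 108.80 = 6.81 → 7 kt.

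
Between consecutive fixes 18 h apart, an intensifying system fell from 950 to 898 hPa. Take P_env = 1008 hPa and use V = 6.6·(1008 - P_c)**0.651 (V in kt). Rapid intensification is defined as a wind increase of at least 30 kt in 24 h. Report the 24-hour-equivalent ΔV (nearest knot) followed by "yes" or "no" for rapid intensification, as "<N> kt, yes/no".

V₁: ΔP = 58, V ≈ 6.6 × 58^0.651 ≈ 92.80 kt.
V₂: ΔP = 110, V ≈ 6.6 × 110^0.651 ≈ 140.76 kt.
ΔV over 18 h = 47.96 kt → 24 h equivalent = 47.96 × 24/18 ≈ 63.95 kt.
64 kt ≥ 30 kt ⇒ rapid intensification.

64 kt, yes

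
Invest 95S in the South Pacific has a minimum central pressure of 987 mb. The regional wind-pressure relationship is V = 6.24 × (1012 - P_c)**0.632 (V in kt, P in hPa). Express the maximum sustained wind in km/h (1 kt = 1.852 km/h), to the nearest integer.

ΔP = 1012 − 987 = 25 mb.
V ≈ 6.24 × 25^0.632 = 6.24 × 7.647 ≈ 47.718 kt.
47.718 × 1.852 ≈ 88.37 km/h → 88 km/h.

88 km/h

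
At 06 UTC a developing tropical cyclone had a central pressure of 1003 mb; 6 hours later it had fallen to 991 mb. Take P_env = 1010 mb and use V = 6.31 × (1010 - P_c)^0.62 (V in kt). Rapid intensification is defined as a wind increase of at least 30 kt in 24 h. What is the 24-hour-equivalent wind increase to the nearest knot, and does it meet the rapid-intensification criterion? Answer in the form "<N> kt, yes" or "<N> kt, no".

V₁: ΔP = 7, V ≈ 6.31 × 7^0.62 ≈ 21.09 kt.
V₂: ΔP = 19, V ≈ 6.31 × 19^0.62 ≈ 39.16 kt.
ΔV over 6 h = 18.07 kt → 24 h equivalent = 18.07 × 24/6 ≈ 72.28 kt.
72 kt ≥ 30 kt ⇒ rapid intensification.

72 kt, yes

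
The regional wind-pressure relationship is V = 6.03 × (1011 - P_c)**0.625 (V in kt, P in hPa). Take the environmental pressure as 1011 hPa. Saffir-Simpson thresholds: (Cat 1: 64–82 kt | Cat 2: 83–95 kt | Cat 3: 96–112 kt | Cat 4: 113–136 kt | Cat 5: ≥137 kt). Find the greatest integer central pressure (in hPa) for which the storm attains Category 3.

Category 3 begins at V = 96 kt.
Required ΔP = (96/6.03)^(1/0.625) = 15.920^1.600 ≈ 83.78 hPa.
P_c ≤ 1011 − 83.78 = 927.22, so the highest integer P_c is 927 hPa.

927 hPa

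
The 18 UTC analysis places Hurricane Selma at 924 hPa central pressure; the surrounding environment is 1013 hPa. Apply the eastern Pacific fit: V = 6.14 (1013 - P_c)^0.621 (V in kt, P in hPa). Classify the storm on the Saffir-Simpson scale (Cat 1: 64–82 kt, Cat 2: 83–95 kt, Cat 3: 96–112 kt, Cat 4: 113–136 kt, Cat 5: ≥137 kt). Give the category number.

3

ΔP = 1013 − 924 = 89 hPa.
V ≈ 6.14 × 89^0.621 = 6.14 × 16.24 ≈ 100 kt.
100 kt falls in the Category 3 band.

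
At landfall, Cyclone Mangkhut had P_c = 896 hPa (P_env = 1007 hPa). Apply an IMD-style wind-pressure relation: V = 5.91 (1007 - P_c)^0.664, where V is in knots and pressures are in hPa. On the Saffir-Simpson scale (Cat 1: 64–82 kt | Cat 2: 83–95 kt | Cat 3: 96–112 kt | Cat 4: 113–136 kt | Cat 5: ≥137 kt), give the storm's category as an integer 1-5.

ΔP = 1007 − 896 = 111 hPa.
V ≈ 5.91 × 111^0.664 = 5.91 × 22.81 ≈ 135 kt.
135 kt falls in the Category 4 band.

4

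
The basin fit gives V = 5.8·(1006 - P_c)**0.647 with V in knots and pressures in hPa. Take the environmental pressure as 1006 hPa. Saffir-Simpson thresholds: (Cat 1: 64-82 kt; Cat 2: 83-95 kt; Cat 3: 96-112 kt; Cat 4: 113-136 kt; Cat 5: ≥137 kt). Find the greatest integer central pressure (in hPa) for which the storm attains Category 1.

Category 1 begins at V = 64 kt.
Required ΔP = (64/5.8)^(1/0.647) = 11.034^1.546 ≈ 40.90 hPa.
P_c ≤ 1006 − 40.90 = 965.10, so the highest integer P_c is 965 hPa.

965 hPa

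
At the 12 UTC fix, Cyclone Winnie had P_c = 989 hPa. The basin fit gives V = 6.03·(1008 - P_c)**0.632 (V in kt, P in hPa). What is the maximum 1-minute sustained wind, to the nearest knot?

ΔP = 1008 − 989 = 19 hPa.
19^0.632 ≈ 6.429.
V ≈ 6.03 × 6.429 ≈ 38.8 kt.

39 kt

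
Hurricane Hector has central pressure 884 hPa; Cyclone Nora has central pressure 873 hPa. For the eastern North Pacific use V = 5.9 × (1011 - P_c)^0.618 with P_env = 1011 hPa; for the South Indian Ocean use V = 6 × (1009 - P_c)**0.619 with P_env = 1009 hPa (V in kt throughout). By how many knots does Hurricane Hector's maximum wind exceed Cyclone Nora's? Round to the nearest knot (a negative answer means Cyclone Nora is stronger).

Hurricane Hector: ΔP = 127; V ≈ 5.9 × 127^0.618 ≈ 117.76 kt.
Cyclone Nora: ΔP = 136; V ≈ 6 × 136^0.619 ≈ 125.55 kt.
Difference ≈ 117.76 − 125.55 = -7.79 → -8 kt.

-8 kt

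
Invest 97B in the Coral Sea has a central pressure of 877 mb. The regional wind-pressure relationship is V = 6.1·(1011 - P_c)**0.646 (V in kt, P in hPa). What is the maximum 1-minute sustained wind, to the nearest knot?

ΔP = 1011 − 877 = 134 mb.
134^0.646 ≈ 23.665.
V ≈ 6.1 × 23.665 ≈ 144.4 kt.

144 kt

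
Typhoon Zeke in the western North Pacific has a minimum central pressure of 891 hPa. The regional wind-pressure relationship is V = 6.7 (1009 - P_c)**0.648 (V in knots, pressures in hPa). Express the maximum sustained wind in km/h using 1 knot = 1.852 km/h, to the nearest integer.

273 km/h

ΔP = 1009 − 891 = 118 hPa.
V ≈ 6.7 × 118^0.648 = 6.7 × 22.008 ≈ 147.453 kt.
147.453 × 1.852 ≈ 273.08 km/h → 273 km/h.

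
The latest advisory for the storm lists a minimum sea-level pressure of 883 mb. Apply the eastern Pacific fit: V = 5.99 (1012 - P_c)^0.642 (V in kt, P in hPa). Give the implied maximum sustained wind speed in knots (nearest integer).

136 kt

ΔP = 1012 − 883 = 129 mb.
129^0.642 ≈ 22.646.
V ≈ 5.99 × 22.646 ≈ 135.7 kt.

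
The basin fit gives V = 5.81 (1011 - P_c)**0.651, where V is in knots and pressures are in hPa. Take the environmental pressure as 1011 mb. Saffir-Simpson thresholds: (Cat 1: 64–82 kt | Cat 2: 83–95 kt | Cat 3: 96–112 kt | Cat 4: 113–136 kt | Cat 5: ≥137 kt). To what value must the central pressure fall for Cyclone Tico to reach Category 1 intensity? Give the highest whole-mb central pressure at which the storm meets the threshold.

971 mb

Category 1 begins at V = 64 kt.
Required ΔP = (64/5.81)^(1/0.651) = 11.015^1.536 ≈ 39.87 mb.
P_c ≤ 1011 − 39.87 = 971.13, so the highest integer P_c is 971 mb.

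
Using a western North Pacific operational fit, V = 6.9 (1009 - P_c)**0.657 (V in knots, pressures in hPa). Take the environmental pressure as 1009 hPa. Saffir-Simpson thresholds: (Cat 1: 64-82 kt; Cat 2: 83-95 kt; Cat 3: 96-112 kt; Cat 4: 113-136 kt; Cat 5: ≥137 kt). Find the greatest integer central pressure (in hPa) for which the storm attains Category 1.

979 hPa

Category 1 begins at V = 64 kt.
Required ΔP = (64/6.9)^(1/0.657) = 9.275^1.522 ≈ 29.67 hPa.
P_c ≤ 1009 − 29.67 = 979.33, so the highest integer P_c is 979 hPa.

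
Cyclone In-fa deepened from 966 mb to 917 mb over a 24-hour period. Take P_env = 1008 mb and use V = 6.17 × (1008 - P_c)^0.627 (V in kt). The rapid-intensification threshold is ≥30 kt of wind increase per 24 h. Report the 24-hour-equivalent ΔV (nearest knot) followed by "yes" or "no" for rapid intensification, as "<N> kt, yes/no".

40 kt, yes

V₁: ΔP = 42, V ≈ 6.17 × 42^0.627 ≈ 64.28 kt.
V₂: ΔP = 91, V ≈ 6.17 × 91^0.627 ≈ 104.38 kt.
ΔV over 24 h = 40.10 kt → 24 h equivalent = 40.10 × 24/24 ≈ 40.10 kt.
40 kt ≥ 30 kt ⇒ rapid intensification.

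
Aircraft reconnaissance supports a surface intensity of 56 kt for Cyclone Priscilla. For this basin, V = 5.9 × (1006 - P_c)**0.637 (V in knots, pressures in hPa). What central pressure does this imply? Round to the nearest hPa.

972 hPa

ΔP = (V / 5.9)^(1/0.637) = (56/5.9)^1.570.
56/5.9 = 9.492; 9.492^1.570 ≈ 34.22 hPa.
P_c = 1006 − 34.22 = 971.78 ≈ 972 hPa.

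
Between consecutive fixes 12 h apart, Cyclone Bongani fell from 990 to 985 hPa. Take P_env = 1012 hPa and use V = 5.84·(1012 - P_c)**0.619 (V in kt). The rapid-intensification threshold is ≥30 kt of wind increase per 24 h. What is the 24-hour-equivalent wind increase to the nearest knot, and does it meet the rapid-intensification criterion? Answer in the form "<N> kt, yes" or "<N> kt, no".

V₁: ΔP = 22, V ≈ 5.84 × 22^0.619 ≈ 39.57 kt.
V₂: ΔP = 27, V ≈ 5.84 × 27^0.619 ≈ 44.92 kt.
ΔV over 12 h = 5.35 kt → 24 h equivalent = 5.35 × 24/12 ≈ 10.70 kt.
11 kt < 30 kt ⇒ not rapid intensification.

11 kt, no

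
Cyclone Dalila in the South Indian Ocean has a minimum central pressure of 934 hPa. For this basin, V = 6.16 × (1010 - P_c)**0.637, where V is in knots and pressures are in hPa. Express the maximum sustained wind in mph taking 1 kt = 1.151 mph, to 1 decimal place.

ΔP = 1010 − 934 = 76 hPa.
V ≈ 6.16 × 76^0.637 = 6.16 × 15.779 ≈ 97.198 kt.
97.198 × 1.151 ≈ 111.88 mph → 111.9 mph.

111.9 mph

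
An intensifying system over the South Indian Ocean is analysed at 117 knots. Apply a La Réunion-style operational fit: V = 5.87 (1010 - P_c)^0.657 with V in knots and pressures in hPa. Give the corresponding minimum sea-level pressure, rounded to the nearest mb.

ΔP = (V / 5.87)^(1/0.657) = (117/5.87)^1.522.
117/5.87 = 19.932; 19.932^1.522 ≈ 95.06 mb.
P_c = 1010 − 95.06 = 914.94 ≈ 915 mb.

915 mb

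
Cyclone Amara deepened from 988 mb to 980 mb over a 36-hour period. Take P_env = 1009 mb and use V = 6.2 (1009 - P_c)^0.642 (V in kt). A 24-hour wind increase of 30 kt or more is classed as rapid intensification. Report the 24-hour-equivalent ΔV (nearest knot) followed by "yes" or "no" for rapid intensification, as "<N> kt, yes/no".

V₁: ΔP = 21, V ≈ 6.2 × 21^0.642 ≈ 43.78 kt.
V₂: ΔP = 29, V ≈ 6.2 × 29^0.642 ≈ 53.86 kt.
ΔV over 36 h = 10.08 kt → 24 h equivalent = 10.08 × 24/36 ≈ 6.72 kt.
7 kt < 30 kt ⇒ not rapid intensification.

7 kt, no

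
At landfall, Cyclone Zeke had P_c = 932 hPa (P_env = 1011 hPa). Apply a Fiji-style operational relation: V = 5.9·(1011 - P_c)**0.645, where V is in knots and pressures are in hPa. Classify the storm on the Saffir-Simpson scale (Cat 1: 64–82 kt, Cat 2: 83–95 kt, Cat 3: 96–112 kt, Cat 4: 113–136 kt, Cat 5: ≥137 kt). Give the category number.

ΔP = 1011 − 932 = 79 hPa.
V ≈ 5.9 × 79^0.645 = 5.9 × 16.75 ≈ 99 kt.
99 kt falls in the Category 3 band.

3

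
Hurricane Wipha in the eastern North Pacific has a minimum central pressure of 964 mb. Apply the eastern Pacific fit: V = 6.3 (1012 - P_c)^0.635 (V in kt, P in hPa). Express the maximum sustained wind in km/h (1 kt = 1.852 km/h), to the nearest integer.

ΔP = 1012 − 964 = 48 mb.
V ≈ 6.3 × 48^0.635 = 6.3 × 11.684 ≈ 73.609 kt.
73.609 × 1.852 ≈ 136.32 km/h → 136 km/h.

136 km/h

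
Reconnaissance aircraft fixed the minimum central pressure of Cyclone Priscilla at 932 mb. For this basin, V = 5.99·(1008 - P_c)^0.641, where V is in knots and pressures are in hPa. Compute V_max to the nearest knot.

ΔP = 1008 − 932 = 76 mb.
76^0.641 ≈ 16.055.
V ≈ 5.99 × 16.055 ≈ 96.2 kt.

96 kt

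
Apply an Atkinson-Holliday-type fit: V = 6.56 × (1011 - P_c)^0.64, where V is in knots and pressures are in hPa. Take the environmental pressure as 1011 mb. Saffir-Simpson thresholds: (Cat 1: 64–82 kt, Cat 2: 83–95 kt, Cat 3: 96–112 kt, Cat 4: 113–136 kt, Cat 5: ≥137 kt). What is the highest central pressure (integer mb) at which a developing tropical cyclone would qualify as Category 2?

Category 2 begins at V = 83 kt.
Required ΔP = (83/6.56)^(1/0.64) = 12.652^1.562 ≈ 52.74 mb.
P_c ≤ 1011 − 52.74 = 958.26, so the highest integer P_c is 958 mb.

958 mb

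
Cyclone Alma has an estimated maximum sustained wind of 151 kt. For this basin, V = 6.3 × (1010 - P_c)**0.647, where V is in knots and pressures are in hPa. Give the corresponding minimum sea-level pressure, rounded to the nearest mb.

874 mb

ΔP = (V / 6.3)^(1/0.647) = (151/6.3)^1.546.
151/6.3 = 23.968; 23.968^1.546 ≈ 135.63 mb.
P_c = 1010 − 135.63 = 874.37 ≈ 874 mb.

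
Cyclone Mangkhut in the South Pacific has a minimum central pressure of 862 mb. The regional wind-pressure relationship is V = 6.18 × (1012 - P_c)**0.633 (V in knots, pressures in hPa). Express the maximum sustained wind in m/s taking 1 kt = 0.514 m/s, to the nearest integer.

76 m/s

ΔP = 1012 − 862 = 150 mb.
V ≈ 6.18 × 150^0.633 = 6.18 × 23.849 ≈ 147.385 kt.
147.385 × 0.514 ≈ 75.76 m/s → 76 m/s.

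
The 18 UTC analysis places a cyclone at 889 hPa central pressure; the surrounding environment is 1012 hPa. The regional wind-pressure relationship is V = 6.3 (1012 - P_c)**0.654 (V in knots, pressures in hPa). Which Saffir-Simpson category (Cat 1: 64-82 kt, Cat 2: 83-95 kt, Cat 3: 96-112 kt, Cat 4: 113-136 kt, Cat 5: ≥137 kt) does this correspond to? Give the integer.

ΔP = 1012 − 889 = 123 hPa.
V ≈ 6.3 × 123^0.654 = 6.3 × 23.27 ≈ 147 kt.
147 kt falls in the Category 5 band.

5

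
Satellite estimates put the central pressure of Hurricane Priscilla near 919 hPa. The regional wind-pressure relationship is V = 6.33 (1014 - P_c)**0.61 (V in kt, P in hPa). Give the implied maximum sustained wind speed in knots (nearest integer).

102 kt

ΔP = 1014 − 919 = 95 hPa.
95^0.61 ≈ 16.085.
V ≈ 6.33 × 16.085 ≈ 101.8 kt.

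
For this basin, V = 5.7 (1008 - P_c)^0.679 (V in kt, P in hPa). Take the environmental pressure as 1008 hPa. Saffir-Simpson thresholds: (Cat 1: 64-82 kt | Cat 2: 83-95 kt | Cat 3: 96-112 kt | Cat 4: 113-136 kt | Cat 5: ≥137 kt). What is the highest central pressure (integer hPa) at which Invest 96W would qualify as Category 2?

Category 2 begins at V = 83 kt.
Required ΔP = (83/5.7)^(1/0.679) = 14.561^1.473 ≈ 51.65 hPa.
P_c ≤ 1008 − 51.65 = 956.35, so the highest integer P_c is 956 hPa.

956 hPa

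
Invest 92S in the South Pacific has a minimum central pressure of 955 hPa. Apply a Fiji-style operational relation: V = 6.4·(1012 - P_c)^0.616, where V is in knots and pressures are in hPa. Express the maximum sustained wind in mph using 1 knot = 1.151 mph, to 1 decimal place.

88.9 mph

ΔP = 1012 − 955 = 57 hPa.
V ≈ 6.4 × 57^0.616 = 6.4 × 12.068 ≈ 77.232 kt.
77.232 × 1.151 ≈ 88.89 mph → 88.9 mph.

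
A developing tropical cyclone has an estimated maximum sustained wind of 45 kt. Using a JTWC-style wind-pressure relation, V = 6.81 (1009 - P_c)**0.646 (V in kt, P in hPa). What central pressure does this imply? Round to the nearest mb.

ΔP = (V / 6.81)^(1/0.646) = (45/6.81)^1.548.
45/6.81 = 6.608; 6.608^1.548 ≈ 18.60 mb.
P_c = 1009 − 18.60 = 990.40 ≈ 990 mb.

990 mb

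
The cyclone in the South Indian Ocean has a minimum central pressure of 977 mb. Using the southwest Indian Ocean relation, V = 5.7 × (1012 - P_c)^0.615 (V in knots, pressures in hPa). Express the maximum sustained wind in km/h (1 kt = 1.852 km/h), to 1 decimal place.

94.0 km/h

ΔP = 1012 − 977 = 35 mb.
V ≈ 5.7 × 35^0.615 = 5.7 × 8.904 ≈ 50.755 kt.
50.755 × 1.852 ≈ 94.00 km/h → 94.0 km/h.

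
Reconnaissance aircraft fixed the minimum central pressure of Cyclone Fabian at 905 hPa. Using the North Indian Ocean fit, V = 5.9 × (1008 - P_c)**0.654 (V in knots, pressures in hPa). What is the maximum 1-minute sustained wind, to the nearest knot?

ΔP = 1008 − 905 = 103 hPa.
103^0.654 ≈ 20.720.
V ≈ 5.9 × 20.720 ≈ 122.2 kt.

122 kt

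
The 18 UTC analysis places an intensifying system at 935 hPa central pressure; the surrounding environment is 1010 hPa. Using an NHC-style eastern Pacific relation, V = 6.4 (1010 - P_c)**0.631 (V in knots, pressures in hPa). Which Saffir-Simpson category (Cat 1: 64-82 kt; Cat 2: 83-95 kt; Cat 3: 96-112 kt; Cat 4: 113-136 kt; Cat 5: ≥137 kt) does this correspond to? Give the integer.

ΔP = 1010 − 935 = 75 hPa.
V ≈ 6.4 × 75^0.631 = 6.4 × 15.25 ≈ 98 kt.
98 kt falls in the Category 3 band.

3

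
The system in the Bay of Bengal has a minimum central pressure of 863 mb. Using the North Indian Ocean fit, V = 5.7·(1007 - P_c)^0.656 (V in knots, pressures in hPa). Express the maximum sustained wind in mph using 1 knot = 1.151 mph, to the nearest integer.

171 mph

ΔP = 1007 − 863 = 144 mb.
V ≈ 5.7 × 144^0.656 = 5.7 × 26.055 ≈ 148.512 kt.
148.512 × 1.151 ≈ 170.94 mph → 171 mph.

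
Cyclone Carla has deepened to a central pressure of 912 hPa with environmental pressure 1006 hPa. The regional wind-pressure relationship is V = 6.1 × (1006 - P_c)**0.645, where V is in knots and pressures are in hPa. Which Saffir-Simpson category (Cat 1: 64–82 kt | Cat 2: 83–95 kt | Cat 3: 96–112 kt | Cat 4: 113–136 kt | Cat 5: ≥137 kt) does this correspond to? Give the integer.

4

ΔP = 1006 − 912 = 94 hPa.
V ≈ 6.1 × 94^0.645 = 6.1 × 18.74 ≈ 114 kt.
114 kt falls in the Category 4 band.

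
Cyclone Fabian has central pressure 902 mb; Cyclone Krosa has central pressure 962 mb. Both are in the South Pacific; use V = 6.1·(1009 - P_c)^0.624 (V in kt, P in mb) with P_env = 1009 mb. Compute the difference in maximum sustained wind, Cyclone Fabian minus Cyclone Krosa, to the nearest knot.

Cyclone Fabian: ΔP = 107; V ≈ 6.1 × 107^0.624 ≈ 112.63 kt.
Cyclone Krosa: ΔP = 47; V ≈ 6.1 × 47^0.624 ≈ 67.41 kt.
Difference ≈ 112.63 − 67.41 = 45.22 → 45 kt.

45 kt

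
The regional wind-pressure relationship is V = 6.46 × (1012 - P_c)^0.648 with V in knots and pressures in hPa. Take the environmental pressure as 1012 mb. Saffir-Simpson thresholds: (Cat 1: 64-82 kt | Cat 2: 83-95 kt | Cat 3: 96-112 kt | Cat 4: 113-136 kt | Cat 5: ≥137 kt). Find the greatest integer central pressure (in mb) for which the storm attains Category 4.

929 mb

Category 4 begins at V = 113 kt.
Required ΔP = (113/6.46)^(1/0.648) = 17.492^1.543 ≈ 82.79 mb.
P_c ≤ 1012 − 82.79 = 929.21, so the highest integer P_c is 929 mb.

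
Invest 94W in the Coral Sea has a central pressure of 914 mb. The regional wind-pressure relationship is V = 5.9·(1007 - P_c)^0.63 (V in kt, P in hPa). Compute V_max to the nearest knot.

103 kt

ΔP = 1007 − 914 = 93 mb.
93^0.63 ≈ 17.384.
V ≈ 5.9 × 17.384 ≈ 102.6 kt.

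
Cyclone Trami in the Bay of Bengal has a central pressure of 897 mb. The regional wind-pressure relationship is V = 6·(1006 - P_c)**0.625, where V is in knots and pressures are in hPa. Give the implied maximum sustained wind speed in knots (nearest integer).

ΔP = 1006 − 897 = 109 mb.
109^0.625 ≈ 18.767.
V ≈ 6 × 18.767 ≈ 112.6 kt.

113 kt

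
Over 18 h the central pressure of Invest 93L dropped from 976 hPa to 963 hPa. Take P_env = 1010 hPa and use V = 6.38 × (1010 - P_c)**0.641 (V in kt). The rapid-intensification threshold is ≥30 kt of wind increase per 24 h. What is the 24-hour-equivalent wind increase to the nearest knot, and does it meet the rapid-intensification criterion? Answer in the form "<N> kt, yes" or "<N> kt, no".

19 kt, no

V₁: ΔP = 34, V ≈ 6.38 × 34^0.641 ≈ 61.16 kt.
V₂: ΔP = 47, V ≈ 6.38 × 47^0.641 ≈ 75.27 kt.
ΔV over 18 h = 14.11 kt → 24 h equivalent = 14.11 × 24/18 ≈ 18.81 kt.
19 kt < 30 kt ⇒ not rapid intensification.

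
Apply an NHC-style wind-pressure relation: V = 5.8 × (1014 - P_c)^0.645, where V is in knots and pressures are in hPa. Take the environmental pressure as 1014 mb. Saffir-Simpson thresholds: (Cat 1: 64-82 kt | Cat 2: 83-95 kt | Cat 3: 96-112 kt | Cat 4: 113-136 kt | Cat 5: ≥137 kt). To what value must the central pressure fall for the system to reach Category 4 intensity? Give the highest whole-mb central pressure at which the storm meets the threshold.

Category 4 begins at V = 113 kt.
Required ΔP = (113/5.8)^(1/0.645) = 19.483^1.550 ≈ 99.88 mb.
P_c ≤ 1014 − 99.88 = 914.12, so the highest integer P_c is 914 mb.

914 mb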